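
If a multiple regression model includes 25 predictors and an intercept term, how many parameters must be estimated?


Each predictor gets one coefficient, plus one intercept.
Total parameters = 25 + 1 = 26.

26


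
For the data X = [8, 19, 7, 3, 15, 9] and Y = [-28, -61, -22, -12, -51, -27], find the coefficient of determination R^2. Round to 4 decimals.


Fit the OLS line: b0 = -1.1333, b1 = -3.1836.
SSres = 18.3080.
SStot = 1729.5000.
R^2 = 1 - 18.3080/1729.5000 = 0.9894.

0.9894


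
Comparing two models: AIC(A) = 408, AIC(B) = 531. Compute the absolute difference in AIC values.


|AIC_A - AIC_B| = |408 - 531| = 123.
Model A is preferred (lower AIC).

123


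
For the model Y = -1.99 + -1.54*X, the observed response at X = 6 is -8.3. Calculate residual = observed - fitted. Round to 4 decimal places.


Predicted = -1.99 + -1.54 * 6 = -11.2300.
Residual = -8.3 - -11.2300 = 2.9300.

2.9300


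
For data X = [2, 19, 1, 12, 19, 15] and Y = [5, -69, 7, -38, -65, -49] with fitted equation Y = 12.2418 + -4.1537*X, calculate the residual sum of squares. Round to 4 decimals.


Predicted values from Y = 12.2418 + -4.1537*X.
Residuals: [1.0656, -2.3215, -1.0881, -0.3974, 1.6785, 1.0637].
SSres = 11.8156.

11.8156


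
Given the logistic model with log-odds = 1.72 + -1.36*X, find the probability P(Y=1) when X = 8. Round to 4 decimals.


z = 1.72 + -1.36 * 8 = -9.1600.
Sigmoid: P = 1 / (1 + exp(9.1600)) = 0.0001.

0.0001


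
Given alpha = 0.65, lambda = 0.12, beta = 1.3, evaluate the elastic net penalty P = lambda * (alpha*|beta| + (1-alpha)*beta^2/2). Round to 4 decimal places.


L1 component = 0.65 * |1.3| = 0.8450.
L2 component = 0.35 * 1.3^2 / 2 = 0.2958.
Penalty = 0.12 * (0.8450 + 0.2958) = 0.12 * 1.1408 = 0.1369.

0.1369


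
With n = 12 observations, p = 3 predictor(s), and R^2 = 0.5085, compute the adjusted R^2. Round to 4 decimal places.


Using the formula:
(1 - 0.5085) = 0.4915.
Multiply by 11/8: 0.4915 * 11 = 5.4065, then 5.4065 / 8 = 0.6758.
Adj R^2 = 1 - 0.6758 = 0.3242.

0.3242


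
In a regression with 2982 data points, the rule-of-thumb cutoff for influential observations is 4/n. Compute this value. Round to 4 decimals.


The threshold is 4/n.
4/2982 = 0.0013.

0.0013


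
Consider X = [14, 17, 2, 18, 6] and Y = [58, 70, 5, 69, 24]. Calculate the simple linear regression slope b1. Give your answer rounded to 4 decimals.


First compute the means: xbar = 11.4000, ybar = 45.2000.
Then S_xx = sum((xi - xbar)^2) = 199.2000.
S_xy = sum((xi - xbar)(yi - ybar)) = 821.6000.
b1 = S_xy / S_xx = 821.6000 / 199.2000 = 4.1245.

4.1245


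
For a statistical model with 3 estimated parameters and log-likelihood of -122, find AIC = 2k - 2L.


Compute:
2k = 2*3 = 6.
-2*loglik = -2*(-122) = 244.
AIC = 6 + 244 = 250.

250


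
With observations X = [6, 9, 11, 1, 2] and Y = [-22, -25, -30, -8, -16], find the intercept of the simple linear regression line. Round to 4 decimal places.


The slope is b1 = -1.8877.
Sample means are xbar = 5.8000 and ybar = -20.2000.
Intercept: b0 = -20.2000 - (-1.8877)(5.8000) = -9.2513.

-9.2513


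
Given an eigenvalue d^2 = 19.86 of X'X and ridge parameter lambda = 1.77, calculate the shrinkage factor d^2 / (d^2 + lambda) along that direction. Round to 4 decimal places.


Compute the denominator: 19.86 + 1.77 = 21.6300.
Shrinkage factor = 19.86 / 21.6300 = 0.9182.

0.9182


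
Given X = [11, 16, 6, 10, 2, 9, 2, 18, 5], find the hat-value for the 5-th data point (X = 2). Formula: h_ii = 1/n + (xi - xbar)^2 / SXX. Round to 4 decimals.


n = 9, xbar = 8.7778.
SXX = sum((xi - xbar)^2) = 257.5556.
h = 1/9 + (2 - 8.7778)^2 / 257.5556 = 0.2895.

0.2895


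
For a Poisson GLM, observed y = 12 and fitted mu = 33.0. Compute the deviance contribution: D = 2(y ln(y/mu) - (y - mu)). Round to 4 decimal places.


First: ln(12/33.0) = -1.011601.
Then: 12 * -1.011601 = -12.139212.
y - mu = 12 - 33.0 = -21.0.
D = 2(-12.139212 - -21.0) = 17.721576, which rounds to 17.7216.

17.7216


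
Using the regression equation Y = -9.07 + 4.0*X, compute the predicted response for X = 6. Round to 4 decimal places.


Predicted value:
Y = -9.07 + (4.0)(6) = -9.07 + 24.0000 = 14.9300.

14.9300


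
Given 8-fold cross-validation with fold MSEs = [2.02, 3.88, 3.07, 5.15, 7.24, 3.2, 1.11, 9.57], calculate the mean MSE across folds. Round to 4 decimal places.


Add all fold MSEs: 35.2400.
Divide by k = 8: 35.2400/8 = 4.4050.

4.4050


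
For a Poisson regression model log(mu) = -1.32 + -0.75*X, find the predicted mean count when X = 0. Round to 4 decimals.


Compute eta = -1.32 + -0.75 * 0 = -1.3200.
Apply inverse link: mu = e^-1.3200 = 0.2671.

0.2671


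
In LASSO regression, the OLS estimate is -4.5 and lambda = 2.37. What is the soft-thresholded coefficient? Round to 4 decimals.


Check: |-4.5| = 4.5 vs lambda = 2.37.
Since |beta| > lambda, coefficient = sign(beta)*(|beta| - lambda) = -2.1300.
Soft-thresholded coefficient = -2.1300.

-2.1300


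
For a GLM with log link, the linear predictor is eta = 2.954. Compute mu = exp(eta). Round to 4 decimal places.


mu = exp(eta) = exp(2.954).
= 19.1825.

19.1825


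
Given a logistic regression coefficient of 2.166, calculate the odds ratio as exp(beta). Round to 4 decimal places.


Odds ratio = exp(beta) = exp(2.166).
= 8.7233.

8.7233


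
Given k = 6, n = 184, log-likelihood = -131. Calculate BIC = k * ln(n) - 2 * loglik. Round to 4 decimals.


Compute k*ln(n) = 6*ln(184) = 6*5.214936 = 31.289616.
Then -2*loglik = 262.
BIC = 31.289616 + 262 = 293.289616, which rounds to 293.2896.

293.2896


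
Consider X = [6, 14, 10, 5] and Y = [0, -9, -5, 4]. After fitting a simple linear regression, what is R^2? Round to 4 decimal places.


The fitted line is Y = 9.3103 + -1.3498*X.
SSres = 4.5419, SStot = 97.0000.
R^2 = 1 - SSres/SStot = 0.9532.

0.9532


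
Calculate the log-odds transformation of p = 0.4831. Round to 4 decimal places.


1 - p = 0.5169.
p/(1-p) = 0.9346.
logit = ln(0.9346) = -0.0676.

-0.0676


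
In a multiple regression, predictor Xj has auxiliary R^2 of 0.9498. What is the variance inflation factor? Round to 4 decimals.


Using VIF = 1/(1 - R^2_j):
1 - 0.9498 = 0.0502.
VIF = 19.9203.

19.9203


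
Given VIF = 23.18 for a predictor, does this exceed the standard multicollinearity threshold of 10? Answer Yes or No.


Compare VIF = 23.18 to the threshold of 10.
23.18 >= 10, so the answer is Yes.

Yes


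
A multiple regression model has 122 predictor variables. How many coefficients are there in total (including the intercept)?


Each predictor gets one coefficient, plus one intercept.
Total parameters = 122 + 1 = 123.

123


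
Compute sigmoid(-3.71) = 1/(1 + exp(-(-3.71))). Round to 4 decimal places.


Compute exp(3.7100) = 40.8538.
Sigmoid = 1 / (1 + 40.8538) = 1 / 41.8538 = 0.0239.

0.0239


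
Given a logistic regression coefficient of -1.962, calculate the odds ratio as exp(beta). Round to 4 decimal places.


Odds ratio = exp(beta) = exp(-1.962).
= 0.1406.

0.1406


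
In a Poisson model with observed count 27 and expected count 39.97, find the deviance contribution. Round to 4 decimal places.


First: ln(27/39.97) = -0.392292.
Then: 27 * -0.392292 = -10.591884.
y - mu = 27 - 39.97 = -12.97.
D = 2(-10.591884 - -12.97) = 4.756232, which rounds to 4.7562.

4.7562


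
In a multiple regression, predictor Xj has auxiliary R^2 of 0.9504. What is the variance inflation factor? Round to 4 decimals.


Denominator: 1 - 0.9504 = 0.0496.
VIF = 1 / 0.0496 = 20.1613.

20.1613


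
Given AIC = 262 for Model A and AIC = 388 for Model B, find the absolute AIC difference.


|AIC_A - AIC_B| = |262 - 388| = 126.
Model A is preferred (lower AIC).

126


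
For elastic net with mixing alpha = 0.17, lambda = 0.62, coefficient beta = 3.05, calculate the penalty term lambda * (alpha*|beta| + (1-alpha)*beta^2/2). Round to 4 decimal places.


Compute:
L1 = 0.17 * 3.05 = 0.5185.
L2 = 0.83 * 3.05^2 / 2 = 3.8605.
Penalty = 0.62 * (0.5185 + 3.8605) = 2.7150.

2.7150


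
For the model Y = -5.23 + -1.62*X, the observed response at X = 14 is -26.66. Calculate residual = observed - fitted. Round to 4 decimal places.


Compute yhat = -5.23 + (-1.62)(14) = -27.9100.
Residual = actual - predicted = -26.66 - -27.9100 = 1.2500.

1.2500


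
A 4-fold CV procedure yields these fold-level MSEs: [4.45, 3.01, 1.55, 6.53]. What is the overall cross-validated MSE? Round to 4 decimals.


Total MSE across folds = 15.5400.
CV-MSE = 15.5400/4 = 3.8850.

3.8850


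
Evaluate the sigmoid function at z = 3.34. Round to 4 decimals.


First, exp(-3.3400) = 0.0354.
Then sigma(z) = 1/(1 + 0.0354) = 0.9658.

0.9658


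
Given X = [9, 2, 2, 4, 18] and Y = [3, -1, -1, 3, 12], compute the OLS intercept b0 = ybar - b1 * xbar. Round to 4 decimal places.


First find the slope: b1 = 0.7554.
Means: xbar = 7.0000, ybar = 3.2000.
b0 = ybar - b1 * xbar = 3.2000 - 0.7554 * 7.0000 = -2.0880.

-2.0880


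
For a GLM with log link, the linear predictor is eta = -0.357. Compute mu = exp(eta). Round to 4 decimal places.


mu = exp(eta) = exp(-0.357).
= 0.6998.

0.6998


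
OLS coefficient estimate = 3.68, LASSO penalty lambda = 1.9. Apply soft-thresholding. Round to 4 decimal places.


Check: |3.68| = 3.68 vs lambda = 1.9.
Since |beta| > lambda, coefficient = sign(beta)*(|beta| - lambda) = 1.7800.
Soft-thresholded coefficient = 1.7800.

1.7800


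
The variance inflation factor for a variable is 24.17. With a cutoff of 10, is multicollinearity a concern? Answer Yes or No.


Check: VIF = 24.17 vs threshold = 10.
Since 24.17 >= 10, the answer is Yes.

Yes


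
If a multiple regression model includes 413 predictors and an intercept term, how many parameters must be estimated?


Total coefficients = number of predictors + 1 (for the intercept).
= 413 + 1 = 414.

414


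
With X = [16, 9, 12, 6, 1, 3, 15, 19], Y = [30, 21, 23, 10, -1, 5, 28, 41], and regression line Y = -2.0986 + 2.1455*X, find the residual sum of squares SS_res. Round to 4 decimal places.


For each point, residual = actual - predicted.
Residuals: [-2.2294, 3.7891, -0.6474, -0.7744, -1.0469, 0.6621, -2.0839, 2.3341].
Sum of squared residuals = 31.6714.

31.6714


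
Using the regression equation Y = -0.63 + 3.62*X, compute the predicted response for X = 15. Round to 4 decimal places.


Substitute X = 15 into the equation:
Y = -0.63 + 3.62 * 15 = -0.63 + 54.3000 = 53.6700.

53.6700


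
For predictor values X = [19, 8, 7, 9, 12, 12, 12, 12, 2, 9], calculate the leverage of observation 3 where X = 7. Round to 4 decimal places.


Compute xbar = 10.2000 with n = 10 observations.
SXX = 175.6000.
Leverage = 1/10 + (7 - 10.2000)^2/175.6000 = 0.1583.

0.1583


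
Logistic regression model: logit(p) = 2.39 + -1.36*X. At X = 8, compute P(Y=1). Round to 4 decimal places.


Compute z = 2.39 + (-1.36)(8) = -8.4900.
exp(-z) = 4865.8661.
P = 1/(1 + 4865.8661) = 0.0002.

0.0002


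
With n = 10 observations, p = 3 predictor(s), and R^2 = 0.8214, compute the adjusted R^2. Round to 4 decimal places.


Using the formula:
(1 - 0.8214) = 0.1786.
Multiply by 9/6: 0.1786 * 9 = 1.6074, then 1.6074 / 6 = 0.2679.
Adj R^2 = 1 - 0.2679 = 0.7321.

0.7321


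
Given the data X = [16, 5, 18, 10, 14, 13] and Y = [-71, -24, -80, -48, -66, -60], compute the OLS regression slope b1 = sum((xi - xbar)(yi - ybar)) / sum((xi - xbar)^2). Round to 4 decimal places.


The sample means are xbar = 12.6667 and ybar = -58.1667.
Compute S_xx = 107.3333 and S_xy = -459.3333.
Slope b1 = S_xy / S_xx = -459.3333 / 107.3333 = -4.2795.

-4.2795


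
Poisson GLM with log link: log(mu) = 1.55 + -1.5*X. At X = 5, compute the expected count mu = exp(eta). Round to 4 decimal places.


eta = 1.55 + -1.5 * 5 = -5.9500.
mu = exp(-5.9500) = 0.0026.

0.0026


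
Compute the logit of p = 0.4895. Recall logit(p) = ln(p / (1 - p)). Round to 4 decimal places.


1 - p = 0.5105.
p/(1-p) = 0.9589.
logit = ln(0.9589) = -0.0420.

-0.0420


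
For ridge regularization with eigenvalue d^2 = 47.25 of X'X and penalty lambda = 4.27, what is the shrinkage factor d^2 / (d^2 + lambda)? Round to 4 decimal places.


Denominator = d^2 + lambda = 47.25 + 4.27 = 51.5200.
Shrinkage = 47.25 / 51.5200 = 0.9171.

0.9171


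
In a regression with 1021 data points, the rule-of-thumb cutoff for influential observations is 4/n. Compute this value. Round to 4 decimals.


Using the rule of thumb:
Threshold = 4 / 1021 = 0.0039.

0.0039


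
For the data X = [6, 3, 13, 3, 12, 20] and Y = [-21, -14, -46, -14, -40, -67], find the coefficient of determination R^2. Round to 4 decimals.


Fit the OLS line: b0 = -3.7975, b1 = -3.1441.
SSres = 8.1493.
SStot = 2237.3333.
R^2 = 1 - 8.1493/2237.3333 = 0.9964.

0.9964


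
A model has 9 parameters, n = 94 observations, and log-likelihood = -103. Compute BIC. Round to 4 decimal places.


k * ln(n) = 9 * ln(94) = 9 * 4.543295 = 40.889655.
-2 * loglik = -2 * (-103) = 206.
BIC = 40.889655 + 206 = 246.889655, which rounds to 246.8897.

246.8897


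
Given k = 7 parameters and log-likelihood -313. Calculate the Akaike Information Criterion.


AIC = 2*7 - 2*(-313).
= 14 + 626 = 640.

640


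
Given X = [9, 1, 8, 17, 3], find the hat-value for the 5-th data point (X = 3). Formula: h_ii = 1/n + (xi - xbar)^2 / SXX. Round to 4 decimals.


Mean of X: xbar = 7.6000.
SXX = 155.2000.
For X = 3: h = 1/5 + (3 - 7.6000)^2/155.2000 = 0.3363.

0.3363


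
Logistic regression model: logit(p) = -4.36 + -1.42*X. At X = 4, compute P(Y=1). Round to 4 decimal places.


Linear predictor: z = -4.36 + -1.42 * 4 = -10.0400.
P = 1/(1 + exp(10.0400)) = 1/(1 + 22925.3829) = 0.0000.

0.0000


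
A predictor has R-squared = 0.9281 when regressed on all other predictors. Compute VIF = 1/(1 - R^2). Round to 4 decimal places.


Using VIF = 1/(1 - R^2_j):
1 - 0.9281 = 0.0719.
VIF = 13.9082.

13.9082


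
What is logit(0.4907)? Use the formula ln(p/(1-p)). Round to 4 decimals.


The odds are p/(1-p) = 0.4907 / 0.5093 = 0.9635.
logit(p) = ln(0.9635) = -0.0372.

-0.0372


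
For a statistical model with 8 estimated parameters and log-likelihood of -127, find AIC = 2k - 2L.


Compute:
2k = 2*8 = 16.
-2*loglik = -2*(-127) = 254.
AIC = 16 + 254 = 270.

270


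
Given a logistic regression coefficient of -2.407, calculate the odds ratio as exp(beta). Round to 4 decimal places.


exp(-2.407) = 0.0901.
So the odds ratio is 0.0901.

0.0901


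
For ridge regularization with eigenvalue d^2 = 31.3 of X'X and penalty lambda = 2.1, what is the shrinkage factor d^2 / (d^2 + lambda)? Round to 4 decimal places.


Denominator = d^2 + lambda = 31.3 + 2.1 = 33.4000.
Shrinkage = 31.3 / 33.4000 = 0.9371.

0.9371


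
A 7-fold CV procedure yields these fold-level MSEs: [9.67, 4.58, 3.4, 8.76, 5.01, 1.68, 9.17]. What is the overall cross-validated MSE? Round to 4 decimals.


Total MSE across folds = 42.2700.
CV-MSE = 42.2700/7 = 6.0386.

6.0386


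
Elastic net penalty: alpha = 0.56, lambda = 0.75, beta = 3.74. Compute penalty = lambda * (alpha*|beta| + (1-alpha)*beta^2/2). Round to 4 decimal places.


Compute:
L1 = 0.56 * 3.74 = 2.0944.
L2 = 0.44 * 3.74^2 / 2 = 3.0773.
Penalty = 0.75 * (2.0944 + 3.0773) = 3.8788.

3.8788


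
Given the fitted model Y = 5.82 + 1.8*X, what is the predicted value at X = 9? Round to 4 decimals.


Substitute X = 9 into the equation:
Y = 5.82 + 1.8 * 9 = 5.82 + 16.2000 = 22.0200.

22.0200


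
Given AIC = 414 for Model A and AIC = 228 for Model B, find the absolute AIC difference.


|AIC_A - AIC_B| = |414 - 228| = 186.
Model B is preferred (lower AIC).

186


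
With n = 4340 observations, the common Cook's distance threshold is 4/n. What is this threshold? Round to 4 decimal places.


Using the rule of thumb:
Threshold = 4 / 4340 = 0.0009.

0.0009


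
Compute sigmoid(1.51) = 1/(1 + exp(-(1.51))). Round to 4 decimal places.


First, exp(-1.5100) = 0.2209.
Then sigma(z) = 1/(1 + 0.2209) = 0.8191.

0.8191


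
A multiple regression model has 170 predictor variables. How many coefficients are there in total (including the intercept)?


Including the intercept, the model has 170 predictor coefficients + 1 intercept.
Total = 171.

171


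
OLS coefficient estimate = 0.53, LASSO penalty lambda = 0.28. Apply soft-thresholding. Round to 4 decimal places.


|beta_OLS| = 0.53.
lambda = 0.28.
Since |beta| > lambda, coefficient = sign(beta)*(|beta| - lambda) = 0.2500.
Result = 0.2500.

0.2500


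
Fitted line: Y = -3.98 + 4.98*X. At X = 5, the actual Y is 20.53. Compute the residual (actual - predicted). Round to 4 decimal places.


Predicted = -3.98 + 4.98 * 5 = 20.9200.
Residual = 20.53 - 20.9200 = -0.3900.

-0.3900


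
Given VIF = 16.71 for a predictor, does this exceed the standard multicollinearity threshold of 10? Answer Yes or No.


The threshold is 10.
VIF = 16.71 is >= 10.
Multicollinearity indication: Yes.

Yes


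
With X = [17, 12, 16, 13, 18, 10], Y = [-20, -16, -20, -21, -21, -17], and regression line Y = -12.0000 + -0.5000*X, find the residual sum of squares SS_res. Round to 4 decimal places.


Compute predicted values, then residuals = yi - yhat_i.
Residuals: [0.5000, 2.0000, 0.0000, -2.5000, 0.0000, 0.0000].
SSres = sum(residual^2) = 10.5000.

10.5000


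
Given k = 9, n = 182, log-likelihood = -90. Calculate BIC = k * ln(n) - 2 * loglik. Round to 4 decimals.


k * ln(n) = 9 * ln(182) = 9 * 5.204007 = 46.836063.
-2 * loglik = -2 * (-90) = 180.
BIC = 46.836063 + 180 = 226.836063, which rounds to 226.8361.

226.8361


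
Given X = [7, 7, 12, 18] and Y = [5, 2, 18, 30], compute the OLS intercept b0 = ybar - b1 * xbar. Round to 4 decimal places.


The slope is b1 = 2.4390.
Sample means are xbar = 11.0000 and ybar = 13.7500.
Intercept: b0 = 13.7500 - (2.4390)(11.0000) = -13.0793.

-13.0793


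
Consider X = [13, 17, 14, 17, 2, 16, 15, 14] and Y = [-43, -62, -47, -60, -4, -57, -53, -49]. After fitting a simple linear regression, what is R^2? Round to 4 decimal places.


Fit the OLS line: b0 = 4.3193, b1 = -3.7922.
SSres = 11.7048.
SStot = 2398.8750.
R^2 = 1 - 11.7048/2398.8750 = 0.9951.

0.9951


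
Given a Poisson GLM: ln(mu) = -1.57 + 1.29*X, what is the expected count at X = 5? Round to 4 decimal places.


Linear predictor: eta = -1.57 + (1.29)(5) = 4.8800.
Expected count: mu = exp(4.8800) = 131.6307.

131.6307


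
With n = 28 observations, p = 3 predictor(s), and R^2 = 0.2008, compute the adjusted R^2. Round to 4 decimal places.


Using the formula:
(1 - 0.2008) = 0.7992.
Multiply by 27/24: 0.7992 * 27 = 21.5784, then 21.5784 / 24 = 0.8991.
Adj R^2 = 1 - 0.8991 = 0.1009.

0.1009


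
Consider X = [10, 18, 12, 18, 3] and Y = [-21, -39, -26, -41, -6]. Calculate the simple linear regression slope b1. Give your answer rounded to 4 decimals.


The sample means are xbar = 12.2000 and ybar = -26.6000.
Compute S_xx = 156.8000 and S_xy = -357.4000.
Slope b1 = S_xy / S_xx = -357.4000 / 156.8000 = -2.2793.

-2.2793


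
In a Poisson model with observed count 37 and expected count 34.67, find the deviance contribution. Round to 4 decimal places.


First: ln(37/34.67) = 0.065043.
Then: 37 * 0.065043 = 2.406591.
y - mu = 37 - 34.67 = 2.33.
D = 2(2.406591 - 2.33) = 0.153182, which rounds to 0.1532.

0.1532


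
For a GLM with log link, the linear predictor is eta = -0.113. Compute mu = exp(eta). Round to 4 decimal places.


Apply the inverse link:
mu = e^-0.113 = 0.8932.

0.8932


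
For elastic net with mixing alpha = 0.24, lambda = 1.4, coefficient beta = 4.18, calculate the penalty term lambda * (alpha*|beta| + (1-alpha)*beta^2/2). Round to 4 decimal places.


alpha * |beta| = 0.24 * 4.18 = 1.0032.
(1-alpha) * beta^2/2 = 0.76 * 17.4724/2 = 6.6395.
Total = 1.4 * (1.0032 + 6.6395) = 10.6998.

10.6998


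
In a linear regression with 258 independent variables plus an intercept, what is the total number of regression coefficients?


Each predictor gets one coefficient, plus one intercept.
Total parameters = 258 + 1 = 259.

259


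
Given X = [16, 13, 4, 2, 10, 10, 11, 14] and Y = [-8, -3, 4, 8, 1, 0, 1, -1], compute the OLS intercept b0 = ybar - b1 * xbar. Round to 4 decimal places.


First find the slope: b1 = -0.9136.
Means: xbar = 10.0000, ybar = 0.2500.
b0 = ybar - b1 * xbar = 0.2500 - -0.9136 * 10.0000 = 9.3858.

9.3858


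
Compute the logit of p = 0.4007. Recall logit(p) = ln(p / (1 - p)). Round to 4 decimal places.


Compute the odds: 0.4007/0.5993 = 0.6686.
Take the natural log: ln(0.6686) = -0.4025.

-0.4025


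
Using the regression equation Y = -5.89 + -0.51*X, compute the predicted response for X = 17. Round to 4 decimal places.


Substitute X = 17 into the equation:
Y = -5.89 + -0.51 * 17 = -5.89 + -8.6700 = -14.5600.

-14.5600


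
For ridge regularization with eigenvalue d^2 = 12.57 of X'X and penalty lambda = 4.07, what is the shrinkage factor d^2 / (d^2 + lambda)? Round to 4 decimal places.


Denominator = d^2 + lambda = 12.57 + 4.07 = 16.6400.
Shrinkage = 12.57 / 16.6400 = 0.7554.

0.7554


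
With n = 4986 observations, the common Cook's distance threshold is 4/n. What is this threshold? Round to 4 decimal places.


Cook's distance cutoff = 4/n = 4/4986.
= 0.0008.

0.0008


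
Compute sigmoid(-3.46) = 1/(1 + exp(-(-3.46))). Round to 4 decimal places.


exp(3.4600) = 31.8170.
1 + exp(-z) = 32.8170.
sigmoid = 1/32.8170 = 0.0305.

0.0305


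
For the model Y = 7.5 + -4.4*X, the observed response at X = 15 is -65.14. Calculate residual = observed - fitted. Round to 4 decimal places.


Compute yhat = 7.5 + (-4.4)(15) = -58.5000.
Residual = actual - predicted = -65.14 - -58.5000 = -6.6400.

-6.6400


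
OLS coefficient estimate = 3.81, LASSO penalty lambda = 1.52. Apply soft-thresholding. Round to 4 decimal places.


Absolute value: |3.81| = 3.81.
Compare to lambda = 1.52.
Since |beta| > lambda, coefficient = sign(beta)*(|beta| - lambda) = 2.2900.

2.2900


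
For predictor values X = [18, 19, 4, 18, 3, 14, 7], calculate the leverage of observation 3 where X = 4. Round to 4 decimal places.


n = 7, xbar = 11.8571.
SXX = sum((xi - xbar)^2) = 294.8571.
h = 1/7 + (4 - 11.8571)^2 / 294.8571 = 0.3522.

0.3522


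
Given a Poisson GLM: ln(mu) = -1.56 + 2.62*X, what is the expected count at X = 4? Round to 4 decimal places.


eta = -1.56 + 2.62 * 4 = 8.9200.
mu = exp(8.9200) = 7480.0892.

7480.0892


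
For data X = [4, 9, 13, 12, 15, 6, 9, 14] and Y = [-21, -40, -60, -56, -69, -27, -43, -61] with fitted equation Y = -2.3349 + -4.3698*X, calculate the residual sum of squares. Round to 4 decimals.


Predicted values from Y = -2.3349 + -4.3698*X.
Residuals: [-1.1859, 1.6631, -0.8577, -1.2275, -1.1181, 1.5537, -1.3369, 2.5121].
SSres = 18.1767.

18.1767


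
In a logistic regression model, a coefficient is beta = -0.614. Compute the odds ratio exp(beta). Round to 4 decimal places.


exp(-0.614) = 0.5412.
So the odds ratio is 0.5412.

0.5412


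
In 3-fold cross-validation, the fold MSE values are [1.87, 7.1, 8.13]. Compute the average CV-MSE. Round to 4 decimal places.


Sum of fold MSEs = 17.1000.
Average = 17.1000 / 3 = 5.7000.

5.7000


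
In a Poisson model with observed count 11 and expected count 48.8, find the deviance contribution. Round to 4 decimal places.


y/mu = 11/48.8 = 0.225410 (approx.), and ln(11/48.8) = -1.489835.
y * ln(y/mu) = 11 * -1.489835 = -16.388185.
y - mu = -37.8.
D = 2 * (-16.388185 - -37.8) = 42.823630, which rounds to 42.8236.

42.8236


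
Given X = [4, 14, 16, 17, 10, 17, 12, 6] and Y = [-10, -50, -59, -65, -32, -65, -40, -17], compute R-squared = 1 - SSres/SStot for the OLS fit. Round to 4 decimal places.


Fit the OLS line: b0 = 8.7845, b1 = -4.2529.
SSres = 16.3736.
SStot = 3163.5000.
R^2 = 1 - 16.3736/3163.5000 = 0.9948.

0.9948


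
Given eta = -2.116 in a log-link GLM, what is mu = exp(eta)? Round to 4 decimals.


Apply the inverse link:
mu = e^-2.116 = 0.1205.

0.1205


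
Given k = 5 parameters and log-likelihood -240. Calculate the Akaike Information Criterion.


Compute:
2k = 2*5 = 10.
-2*loglik = -2*(-240) = 480.
AIC = 10 + 480 = 490.

490


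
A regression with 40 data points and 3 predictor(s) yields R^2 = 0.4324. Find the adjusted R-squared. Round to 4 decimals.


Adjusted R^2 = 1 - (1 - R^2) * (n-1)/(n-p-1).
(1 - R^2) = 0.5676.
(n-1)/(n-p-1) = 39/36.
(1 - R^2) * (n-1) = 0.5676 * 39 = 22.1364.
Divide by (n-p-1): 22.1364 / 36 = 0.6149.
Adj R^2 = 1 - 0.6149 = 0.3851.

0.3851


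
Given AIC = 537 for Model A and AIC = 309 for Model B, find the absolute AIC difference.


|AIC_A - AIC_B| = |537 - 309| = 228.
Model B is preferred (lower AIC).

228


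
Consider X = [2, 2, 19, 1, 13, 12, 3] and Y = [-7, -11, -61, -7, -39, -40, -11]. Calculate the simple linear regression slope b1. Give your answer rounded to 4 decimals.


Calculate xbar = 7.4286, ybar = -25.1429.
S_xx = 305.7143, S_xy = -914.5714.
Using b1 = S_xy / S_xx = -914.5714 / 305.7143, we get b1 = -2.9916.

-2.9916


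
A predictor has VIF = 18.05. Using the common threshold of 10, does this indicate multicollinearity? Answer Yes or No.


The threshold is 10.
VIF = 18.05 is >= 10.
Multicollinearity indication: Yes.

Yes


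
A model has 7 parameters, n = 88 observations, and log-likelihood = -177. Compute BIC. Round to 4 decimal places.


Compute k*ln(n) = 7*ln(88) = 7*4.477337 = 31.341359.
Then -2*loglik = 354.
BIC = 31.341359 + 354 = 385.341359, which rounds to 385.3414.

385.3414


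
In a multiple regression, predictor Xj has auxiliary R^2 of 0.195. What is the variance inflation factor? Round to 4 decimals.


Denominator: 1 - 0.195 = 0.805.
VIF = 1 / 0.805 = 1.2422.

1.2422


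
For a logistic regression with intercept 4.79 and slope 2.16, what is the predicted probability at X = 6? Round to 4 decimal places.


Linear predictor: z = 4.79 + 2.16 * 6 = 17.7500.
P = 1/(1 + exp(-17.7500)) = 1/(1 + 0.0000) = 1.0000.

1.0000


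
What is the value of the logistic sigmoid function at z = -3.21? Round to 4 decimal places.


exp(3.2100) = 24.7791.
1 + exp(-z) = 25.7791.
sigmoid = 1/25.7791 = 0.0388.

0.0388


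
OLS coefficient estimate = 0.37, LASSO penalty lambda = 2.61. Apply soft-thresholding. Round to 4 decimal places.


|beta_OLS| = 0.37.
lambda = 2.61.
Since |beta| <= lambda, the coefficient is set to 0.
Result = 0.0000.

0.0000


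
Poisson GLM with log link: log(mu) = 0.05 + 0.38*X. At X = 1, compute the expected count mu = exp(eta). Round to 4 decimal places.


Compute eta = 0.05 + 0.38 * 1 = 0.4300.
Apply inverse link: mu = e^0.4300 = 1.5373.

1.5373


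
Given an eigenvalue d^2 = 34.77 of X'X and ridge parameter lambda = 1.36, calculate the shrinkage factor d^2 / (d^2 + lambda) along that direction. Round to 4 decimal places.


Compute the denominator: 34.77 + 1.36 = 36.1300.
Shrinkage factor = 34.77 / 36.1300 = 0.9624.

0.9624


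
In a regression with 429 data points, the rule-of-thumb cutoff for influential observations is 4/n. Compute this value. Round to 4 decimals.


The threshold is 4/n.
4/429 = 0.0093.

0.0093


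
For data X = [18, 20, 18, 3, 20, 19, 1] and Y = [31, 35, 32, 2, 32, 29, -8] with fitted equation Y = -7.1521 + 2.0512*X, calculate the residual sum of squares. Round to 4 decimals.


Predicted values from Y = -7.1521 + 2.0512*X.
Residuals: [1.2305, 1.1281, 2.2305, 2.9985, -1.8719, -2.8207, -2.8991].
SSres = 36.6180.

36.6180


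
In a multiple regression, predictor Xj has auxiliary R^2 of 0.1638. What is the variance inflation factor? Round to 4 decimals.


Using VIF = 1/(1 - R^2_j):
1 - 0.1638 = 0.8362.
VIF = 1.1959.

1.1959


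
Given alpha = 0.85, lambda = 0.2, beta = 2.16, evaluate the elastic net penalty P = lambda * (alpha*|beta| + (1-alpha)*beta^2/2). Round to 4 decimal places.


alpha * |beta| = 0.85 * 2.16 = 1.8360.
(1-alpha) * beta^2/2 = 0.15 * 4.6656/2 = 0.3499.
Total = 0.2 * (1.8360 + 0.3499) = 0.4372.

0.4372


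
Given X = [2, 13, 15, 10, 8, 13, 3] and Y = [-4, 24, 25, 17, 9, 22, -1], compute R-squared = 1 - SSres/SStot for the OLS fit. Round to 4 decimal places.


After computing the OLS fit (b0=-8.2804, b1=2.3432):
SSres = 12.6199, SStot = 862.8571.
R^2 = 1 - 12.6199/862.8571 = 0.9854.

0.9854


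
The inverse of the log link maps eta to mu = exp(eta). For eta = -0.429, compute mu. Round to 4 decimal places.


Apply the inverse link:
mu = e^-0.429 = 0.6512.

0.6512


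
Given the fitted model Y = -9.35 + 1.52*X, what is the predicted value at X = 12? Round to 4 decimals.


Predicted value:
Y = -9.35 + (1.52)(12) = -9.35 + 18.2400 = 8.8900.

8.8900


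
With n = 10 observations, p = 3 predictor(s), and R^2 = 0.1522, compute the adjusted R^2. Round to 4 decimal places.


Adjusted R^2 = 1 - (1 - R^2) * (n-1)/(n-p-1).
(1 - R^2) = 0.8478.
(n-1)/(n-p-1) = 9/6.
(1 - R^2) * (n-1) = 0.8478 * 9 = 7.6302.
Divide by (n-p-1): 7.6302 / 6 = 1.2717.
Adj R^2 = 1 - 1.2717 = -0.2717.

-0.2717


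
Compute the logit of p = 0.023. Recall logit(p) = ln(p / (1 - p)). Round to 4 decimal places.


The odds are p/(1-p) = 0.023 / 0.977 = 0.0235.
logit(p) = ln(0.0235) = -3.7490.

-3.7490


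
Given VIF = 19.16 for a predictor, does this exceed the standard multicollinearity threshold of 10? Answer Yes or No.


The threshold is 10.
VIF = 19.16 is >= 10.
Multicollinearity indication: Yes.

Yes


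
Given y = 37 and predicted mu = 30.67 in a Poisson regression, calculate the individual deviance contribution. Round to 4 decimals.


Compute y*ln(y/mu) = 37*ln(37/30.67) = 37*0.187633 = 6.942421.
y - mu = 6.33.
D = 2*(6.942421 - (6.33)) = 1.224842, which rounds to 1.2248.

1.2248


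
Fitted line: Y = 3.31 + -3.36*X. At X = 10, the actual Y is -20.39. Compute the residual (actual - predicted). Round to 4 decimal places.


Predicted = 3.31 + -3.36 * 10 = -30.2900.
Residual = -20.39 - -30.2900 = 9.9000.

9.9000


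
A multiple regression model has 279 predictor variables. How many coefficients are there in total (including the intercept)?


Total coefficients = number of predictors + 1 (for the intercept).
= 279 + 1 = 280.

280


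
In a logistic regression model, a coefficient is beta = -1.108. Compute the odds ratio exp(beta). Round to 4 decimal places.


exp(-1.108) = 0.3302.
So the odds ratio is 0.3302.

0.3302


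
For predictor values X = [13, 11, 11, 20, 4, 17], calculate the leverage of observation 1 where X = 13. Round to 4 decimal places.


n = 6, xbar = 12.6667.
SXX = sum((xi - xbar)^2) = 153.3333.
h = 1/6 + (13 - 12.6667)^2 / 153.3333 = 0.1674.

0.1674


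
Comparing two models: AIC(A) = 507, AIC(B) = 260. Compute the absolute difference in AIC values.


Absolute difference = |507 - 260| = 247.
The model with lower AIC (B) is preferred.

247


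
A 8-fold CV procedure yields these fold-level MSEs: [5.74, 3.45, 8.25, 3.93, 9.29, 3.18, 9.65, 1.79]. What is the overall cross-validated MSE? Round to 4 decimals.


Add all fold MSEs: 45.2800.
Divide by k = 8: 45.2800/8 = 5.6600.

5.6600


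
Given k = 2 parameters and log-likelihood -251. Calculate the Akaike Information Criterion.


AIC = 2*2 - 2*(-251).
= 4 + 502 = 506.

506


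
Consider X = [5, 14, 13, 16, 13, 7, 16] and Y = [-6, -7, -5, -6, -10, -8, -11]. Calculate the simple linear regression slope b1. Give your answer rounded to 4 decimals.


The sample means are xbar = 12.0000 and ybar = -7.5714.
Compute S_xx = 112.0000 and S_xy = -15.0000.
Slope b1 = S_xy / S_xx = -15.0000 / 112.0000 = -0.1339.

-0.1339


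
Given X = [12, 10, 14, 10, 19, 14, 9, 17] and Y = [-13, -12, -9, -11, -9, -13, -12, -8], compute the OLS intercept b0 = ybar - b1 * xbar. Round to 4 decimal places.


Compute b1 = 0.3699 from the OLS formula.
With xbar = 13.1250 and ybar = -10.8750, the intercept is:
b0 = -10.8750 - 0.3699 * 13.1250 = -15.7300.

-15.7300


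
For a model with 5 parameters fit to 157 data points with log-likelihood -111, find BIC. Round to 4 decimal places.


ln(157) = 5.056246.
k * ln(n) = 5 * 5.056246 = 25.281230.
-2L = 222.
BIC = 25.281230 + 222 = 247.281230, which rounds to 247.2812.

247.2812


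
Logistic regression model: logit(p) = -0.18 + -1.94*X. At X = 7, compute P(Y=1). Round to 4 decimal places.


z = -0.18 + -1.94 * 7 = -13.7600.
Sigmoid: P = 1 / (1 + exp(13.7600)) = 0.0000.

0.0000


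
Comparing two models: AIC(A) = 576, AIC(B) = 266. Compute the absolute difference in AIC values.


Absolute difference = |576 - 266| = 310.
The model with lower AIC (B) is preferred.

310


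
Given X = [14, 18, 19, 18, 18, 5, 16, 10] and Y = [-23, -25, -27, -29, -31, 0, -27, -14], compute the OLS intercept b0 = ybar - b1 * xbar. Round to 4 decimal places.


Compute b1 = -2.0118 from the OLS formula.
With xbar = 14.7500 and ybar = -22.0000, the intercept is:
b0 = -22.0000 - -2.0118 * 14.7500 = 7.6740.

7.6740


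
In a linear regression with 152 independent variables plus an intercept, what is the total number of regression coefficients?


Each predictor gets one coefficient, plus one intercept.
Total parameters = 152 + 1 = 153.

153


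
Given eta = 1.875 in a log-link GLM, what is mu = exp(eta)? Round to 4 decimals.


Apply the inverse link:
mu = e^1.875 = 6.5208.

6.5208


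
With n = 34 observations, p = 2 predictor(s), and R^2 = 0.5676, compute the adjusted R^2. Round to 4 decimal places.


Plug in: Adj R^2 = 1 - (1 - 0.5676) * 33/31.
= 1 - 0.4324 * 33/31
= 1 - 14.2692 / 31
= 1 - 0.4603 = 0.5397.

0.5397


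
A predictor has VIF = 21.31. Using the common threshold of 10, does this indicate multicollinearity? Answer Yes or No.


Check: VIF = 21.31 vs threshold = 10.
Since 21.31 >= 10, the answer is Yes.

Yes


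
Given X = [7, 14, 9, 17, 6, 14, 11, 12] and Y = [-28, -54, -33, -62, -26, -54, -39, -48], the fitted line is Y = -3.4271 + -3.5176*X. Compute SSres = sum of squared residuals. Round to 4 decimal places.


Predicted values from Y = -3.4271 + -3.5176*X.
Residuals: [0.0503, -1.3265, 2.0855, 1.2263, -1.4673, -1.3265, 3.1207, -2.3617].
SSres = 26.8442.

26.8442


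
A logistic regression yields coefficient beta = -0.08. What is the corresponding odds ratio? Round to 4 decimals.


The odds ratio is computed as:
OR = e^(-0.08) = 0.9231.

0.9231


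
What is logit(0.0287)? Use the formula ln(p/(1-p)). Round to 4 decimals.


Compute the odds: 0.0287/0.9713 = 0.0295.
Take the natural log: ln(0.0295) = -3.5217.

-3.5217


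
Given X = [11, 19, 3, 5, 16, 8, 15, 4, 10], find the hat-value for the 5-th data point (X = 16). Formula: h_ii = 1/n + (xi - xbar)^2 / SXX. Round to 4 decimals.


Mean of X: xbar = 10.1111.
SXX = 256.8889.
For X = 16: h = 1/9 + (16 - 10.1111)^2/256.8889 = 0.2461.

0.2461


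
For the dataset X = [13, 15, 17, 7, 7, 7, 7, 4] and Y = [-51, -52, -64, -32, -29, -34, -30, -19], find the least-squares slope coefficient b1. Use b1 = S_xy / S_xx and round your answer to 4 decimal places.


The sample means are xbar = 9.6250 and ybar = -38.8750.
Compute S_xx = 153.8750 and S_xy = -488.6250.
Slope b1 = S_xy / S_xx = -488.6250 / 153.8750 = -3.1755.

-3.1755


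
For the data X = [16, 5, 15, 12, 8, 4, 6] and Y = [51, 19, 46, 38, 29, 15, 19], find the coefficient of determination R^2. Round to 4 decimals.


After computing the OLS fit (b0=3.6421, b1=2.9016):
SSres = 12.0368, SStot = 1222.0000.
R^2 = 1 - 12.0368/1222.0000 = 0.9901.

0.9901


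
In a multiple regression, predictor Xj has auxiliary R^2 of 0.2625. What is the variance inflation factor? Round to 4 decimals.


VIF = 1 / (1 - 0.2625).
= 1 / 0.7375 = 1.3559.

1.3559


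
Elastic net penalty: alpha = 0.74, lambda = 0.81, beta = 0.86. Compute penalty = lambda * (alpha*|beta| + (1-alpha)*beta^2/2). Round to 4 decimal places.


Compute:
L1 = 0.74 * 0.86 = 0.6364.
L2 = 0.26 * 0.86^2 / 2 = 0.0961.
Penalty = 0.81 * (0.6364 + 0.0961) = 0.5934.

0.5934


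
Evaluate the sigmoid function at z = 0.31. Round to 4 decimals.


First, exp(-0.3100) = 0.7334.
Then sigma(z) = 1/(1 + 0.7334) = 0.5769.

0.5769


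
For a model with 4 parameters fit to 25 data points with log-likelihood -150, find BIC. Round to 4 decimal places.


k * ln(n) = 4 * ln(25) = 4 * 3.218876 = 12.875504.
-2 * loglik = -2 * (-150) = 300.
BIC = 12.875504 + 300 = 312.875504, which rounds to 312.8755.

312.8755


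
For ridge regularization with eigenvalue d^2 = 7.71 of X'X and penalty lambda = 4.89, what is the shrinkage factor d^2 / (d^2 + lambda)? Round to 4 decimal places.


d^2 + lambda = 7.71 + 4.89 = 12.6000.
Shrinkage factor = 7.71/12.6000 = 0.6119.

0.6119


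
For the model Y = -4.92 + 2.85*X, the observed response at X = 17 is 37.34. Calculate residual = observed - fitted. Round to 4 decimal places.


Fitted value at X = 17 is yhat = -4.92 + 2.85*17 = 43.5300.
Residual = 37.34 - 43.5300 = -6.1900.

-6.1900


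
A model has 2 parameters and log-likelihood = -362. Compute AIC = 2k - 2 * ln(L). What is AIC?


AIC = 2*2 - 2*(-362).
= 4 + 724 = 728.

728


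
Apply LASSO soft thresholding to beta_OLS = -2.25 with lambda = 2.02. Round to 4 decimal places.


|beta_OLS| = 2.25.
lambda = 2.02.
Since |beta| > lambda, coefficient = sign(beta)*(|beta| - lambda) = -0.2300.
Result = -0.2300.

-0.2300


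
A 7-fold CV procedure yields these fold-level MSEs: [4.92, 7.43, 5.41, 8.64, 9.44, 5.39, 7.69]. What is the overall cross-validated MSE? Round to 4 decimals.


Sum of fold MSEs = 48.9200.
Average = 48.9200 / 7 = 6.9886.

6.9886


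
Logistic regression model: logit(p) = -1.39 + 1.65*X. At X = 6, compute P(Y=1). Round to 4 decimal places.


Linear predictor: z = -1.39 + 1.65 * 6 = 8.5100.
P = 1/(1 + exp(-8.5100)) = 1/(1 + 0.0002) = 0.9998.

0.9998


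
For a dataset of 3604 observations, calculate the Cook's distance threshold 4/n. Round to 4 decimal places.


The threshold is 4/n.
4/3604 = 0.0011.

0.0011


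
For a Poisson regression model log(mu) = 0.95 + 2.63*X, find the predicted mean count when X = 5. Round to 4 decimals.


eta = 0.95 + 2.63 * 5 = 14.1000.
mu = exp(14.1000) = 1329083.2808.

1329083.2808


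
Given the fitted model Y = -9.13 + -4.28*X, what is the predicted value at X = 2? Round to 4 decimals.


Predicted value:
Y = -9.13 + (-4.28)(2) = -9.13 + -8.5600 = -17.6900.

-17.6900


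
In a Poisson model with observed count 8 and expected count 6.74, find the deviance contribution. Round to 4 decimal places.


Compute y*ln(y/mu) = 8*ln(8/6.74) = 8*0.171382 = 1.371056.
y - mu = 1.26.
D = 2*(1.371056 - (1.26)) = 0.222112, which rounds to 0.2221.

0.2221


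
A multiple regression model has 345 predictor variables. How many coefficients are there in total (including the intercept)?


Each predictor gets one coefficient, plus one intercept.
Total parameters = 345 + 1 = 346.

346


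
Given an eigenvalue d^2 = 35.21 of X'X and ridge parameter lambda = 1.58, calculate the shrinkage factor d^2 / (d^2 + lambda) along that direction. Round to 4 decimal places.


Denominator = d^2 + lambda = 35.21 + 1.58 = 36.7900.
Shrinkage = 35.21 / 36.7900 = 0.9571.

0.9571


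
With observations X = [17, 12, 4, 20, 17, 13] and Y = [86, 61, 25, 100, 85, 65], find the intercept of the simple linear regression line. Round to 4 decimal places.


The slope is b1 = 4.6988.
Sample means are xbar = 13.8333 and ybar = 70.3333.
Intercept: b0 = 70.3333 - (4.6988)(13.8333) = 5.3326.

5.3326


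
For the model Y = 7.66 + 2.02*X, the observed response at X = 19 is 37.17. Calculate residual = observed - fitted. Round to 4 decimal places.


Compute yhat = 7.66 + (2.02)(19) = 46.0400.
Residual = actual - predicted = 37.17 - 46.0400 = -8.8700.

-8.8700
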